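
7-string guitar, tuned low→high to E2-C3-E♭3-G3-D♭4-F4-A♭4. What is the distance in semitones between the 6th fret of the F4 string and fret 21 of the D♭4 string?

11 semitones

F4 at fret 6 → B4 (MIDI 71); D♭4 at fret 21 → B♭5 (MIDI 82).
71 − 82 = -11, so the two pitches are 11 semitones apart, with B♭5 the higher.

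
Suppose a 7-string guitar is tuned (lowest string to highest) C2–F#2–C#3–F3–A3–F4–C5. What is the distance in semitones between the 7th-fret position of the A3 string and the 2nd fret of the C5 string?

10 semitones

A3 at fret 7 → E4 (MIDI 64); C5 at fret 2 → D5 (MIDI 74).
64 − 74 = -10, so the two pitches are 10 semitones apart, with D5 the higher.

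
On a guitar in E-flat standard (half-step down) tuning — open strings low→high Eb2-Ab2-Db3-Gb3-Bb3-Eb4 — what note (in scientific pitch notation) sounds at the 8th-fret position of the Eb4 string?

B4

Eb4 is MIDI 63. Adding 8 gives 71, which is B4.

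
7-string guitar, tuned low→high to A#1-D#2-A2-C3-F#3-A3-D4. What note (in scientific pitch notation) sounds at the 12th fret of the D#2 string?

D#3

The open D#2 string plus 12 semitones: D#–E–F–F#–…–C#–D–D#.
The walk passes from B into C once, so the octave number goes from 2 to 3.
(Equivalently spelled Eb3.)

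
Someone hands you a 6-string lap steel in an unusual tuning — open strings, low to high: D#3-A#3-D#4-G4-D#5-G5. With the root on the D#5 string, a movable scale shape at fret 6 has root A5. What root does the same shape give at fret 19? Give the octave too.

A#6

Moving from fret 6 to fret 19 shifts the root by 13 semitones.
A5 up 13 semitones is A#6.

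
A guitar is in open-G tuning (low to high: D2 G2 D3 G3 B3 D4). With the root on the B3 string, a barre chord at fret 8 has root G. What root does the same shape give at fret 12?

Moving from fret 8 to fret 12 shifts the root by 4 semitones.
G up 4 semitones is B.

B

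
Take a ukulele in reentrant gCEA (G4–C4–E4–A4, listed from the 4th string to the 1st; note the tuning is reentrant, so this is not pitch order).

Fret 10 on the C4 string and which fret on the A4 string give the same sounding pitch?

C4 at fret 10 is C4 + 10 semitones = A♯4.
The open A4 string is 9 semitones above the open C4, so the same pitch on the A4 string lies at fret 10 − 9 = 1.

1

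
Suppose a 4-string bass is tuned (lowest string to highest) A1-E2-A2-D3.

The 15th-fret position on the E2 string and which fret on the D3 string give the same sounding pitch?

5

E2 at fret 15 is E2 + 15 semitones = G3.
The open D3 string is 10 semitones above the open E2, so the same pitch on the D3 string lies at fret 15 − 10 = 5.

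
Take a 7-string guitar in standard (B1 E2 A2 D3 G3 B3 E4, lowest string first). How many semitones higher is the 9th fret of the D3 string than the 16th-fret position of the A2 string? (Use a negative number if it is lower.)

-2 semitones

D3 at fret 9 → B3 (MIDI 59); A2 at fret 16 → C#4 (MIDI 61).
59 − 61 = -2, so the two pitches are 2 semitones apart.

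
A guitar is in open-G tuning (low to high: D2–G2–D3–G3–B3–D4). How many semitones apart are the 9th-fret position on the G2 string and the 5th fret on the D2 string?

G2 at fret 9 → E3 (MIDI 52); D2 at fret 5 → G2 (MIDI 43).
52 − 43 = 9, so the two pitches are 9 semitones apart, with E3 the higher.

9 semitones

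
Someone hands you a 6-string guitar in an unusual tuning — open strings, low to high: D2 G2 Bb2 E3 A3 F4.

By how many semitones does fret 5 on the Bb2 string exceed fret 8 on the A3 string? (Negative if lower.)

-14 semitones

Bb2 at fret 5 → Eb3 (MIDI 51); A3 at fret 8 → F4 (MIDI 65).
51 − 65 = -14, so the two pitches are 14 semitones apart.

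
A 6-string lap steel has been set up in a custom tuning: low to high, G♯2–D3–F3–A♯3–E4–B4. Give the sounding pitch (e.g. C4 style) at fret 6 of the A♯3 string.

E4

The open A♯3 string plus 6 semitones: A#–B–C–C#–D–D#–E.
The walk passes from B into C once, so the octave number goes from 3 to 4.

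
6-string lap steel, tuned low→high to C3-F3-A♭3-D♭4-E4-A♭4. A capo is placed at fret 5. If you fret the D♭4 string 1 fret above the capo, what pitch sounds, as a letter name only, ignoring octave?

G

The capo raises the open D♭4 by 5 semitones to G♭4; fretting 1 more gives D♭4 + 5 + 1 = D♭4 + 6 semitones, landing on G.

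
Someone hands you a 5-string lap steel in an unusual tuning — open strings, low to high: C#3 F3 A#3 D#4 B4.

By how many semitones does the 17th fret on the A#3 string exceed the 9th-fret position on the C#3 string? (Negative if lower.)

17 semitones

A#3 at fret 17 → D#5 (MIDI 75); C#3 at fret 9 → A#3 (MIDI 58).
75 − 58 = 17, so the two pitches are 17 semitones apart.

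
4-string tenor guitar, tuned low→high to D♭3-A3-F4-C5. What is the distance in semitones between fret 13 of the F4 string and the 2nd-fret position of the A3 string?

19 semitones

F4 at fret 13 → G♭5 (MIDI 78); A3 at fret 2 → B3 (MIDI 59).
78 − 59 = 19, so the two pitches are 19 semitones apart, with G♭5 the higher.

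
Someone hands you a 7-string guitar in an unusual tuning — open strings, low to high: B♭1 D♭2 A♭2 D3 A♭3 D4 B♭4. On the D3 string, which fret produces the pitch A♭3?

A♭3 is 6 semitones above the open D3 (D–Eb–E–F–Gb–G–Ab), so it sits at fret 6.

6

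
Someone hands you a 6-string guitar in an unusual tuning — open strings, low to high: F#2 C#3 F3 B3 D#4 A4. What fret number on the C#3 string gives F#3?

5

F#3 is 5 semitones above the open C#3 (C#–D–D#–E–F–F#), so it sits at fret 5.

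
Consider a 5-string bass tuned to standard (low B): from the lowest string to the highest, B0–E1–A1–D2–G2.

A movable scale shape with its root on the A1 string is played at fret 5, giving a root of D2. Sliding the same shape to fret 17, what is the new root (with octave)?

Moving from fret 5 to fret 17 shifts the root by 12 semitones.
D2 up 12 semitones is D3.

D3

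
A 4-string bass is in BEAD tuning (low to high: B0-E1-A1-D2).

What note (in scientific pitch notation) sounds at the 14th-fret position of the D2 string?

E3

Each fret is one semitone, so D2 + 14 = E3.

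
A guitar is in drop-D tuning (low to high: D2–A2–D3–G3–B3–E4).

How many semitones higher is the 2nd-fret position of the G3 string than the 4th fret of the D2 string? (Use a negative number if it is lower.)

15 semitones

G3 at fret 2 → A3 (MIDI 57); D2 at fret 4 → F#2 (MIDI 42).
57 − 42 = 15, so the two pitches are 15 semitones apart.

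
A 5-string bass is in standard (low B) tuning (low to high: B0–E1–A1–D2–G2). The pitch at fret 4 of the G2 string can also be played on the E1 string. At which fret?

19

G2 at fret 4 is G2 + 4 semitones = B2.
The open E1 string is 15 semitones below the open G2, so the same pitch on the E1 string lies at fret 4 + 15 = 19.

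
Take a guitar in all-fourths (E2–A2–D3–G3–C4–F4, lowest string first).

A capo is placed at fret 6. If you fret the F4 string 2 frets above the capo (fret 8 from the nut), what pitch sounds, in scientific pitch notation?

The capo raises the open F4 by 6 semitones to B4; fretting 2 more gives F4 + 6 + 2 = F4 + 8 semitones = C#5.

C#5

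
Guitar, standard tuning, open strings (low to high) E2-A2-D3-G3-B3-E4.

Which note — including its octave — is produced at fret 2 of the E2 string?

E2 is MIDI 40. Adding 2 gives 42, which is F#2.

F#2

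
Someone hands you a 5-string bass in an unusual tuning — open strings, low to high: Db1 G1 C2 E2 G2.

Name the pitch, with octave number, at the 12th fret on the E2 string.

E3

Each fret is one semitone, so E2 + 12 = E3.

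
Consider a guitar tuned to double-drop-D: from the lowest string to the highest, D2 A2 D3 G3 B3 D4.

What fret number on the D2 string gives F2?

F2 is 3 semitones above the open D2 (D–D#–E–F), so it sits at fret 3.

3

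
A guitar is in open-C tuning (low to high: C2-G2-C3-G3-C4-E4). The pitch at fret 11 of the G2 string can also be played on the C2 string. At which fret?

18

G2 at fret 11 is G2 + 11 semitones = F♯3.
The open C2 string is 7 semitones below the open G2, so the same pitch on the C2 string lies at fret 11 + 7 = 18.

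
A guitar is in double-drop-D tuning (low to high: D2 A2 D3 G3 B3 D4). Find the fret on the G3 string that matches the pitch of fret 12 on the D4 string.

D4 at fret 12 is D4 + 12 semitones = D5.
The open G3 string is 7 semitones below the open D4, so the same pitch on the G3 string lies at fret 12 + 7 = 19.

19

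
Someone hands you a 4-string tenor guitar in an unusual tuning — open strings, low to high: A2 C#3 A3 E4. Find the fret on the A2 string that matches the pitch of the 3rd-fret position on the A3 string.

Fret 3 on A3 is MIDI 57 + 3 = 60 (C4). On the A2 string (open MIDI 45), that pitch is 60 − 45 = fret 15.

15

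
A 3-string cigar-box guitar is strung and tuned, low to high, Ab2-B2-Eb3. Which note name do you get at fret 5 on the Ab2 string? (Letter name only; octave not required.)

The open Ab2 string plus 5 semitones: Ab–A–Bb–B–C–Db.
(Equivalently spelled C#.)

Db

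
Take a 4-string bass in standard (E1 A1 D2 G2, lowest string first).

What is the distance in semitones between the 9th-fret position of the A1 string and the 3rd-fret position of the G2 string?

A1 at fret 9 → F#2 (MIDI 42); G2 at fret 3 → A#2 (MIDI 46).
42 − 46 = -4, so the two pitches are 4 semitones apart, with A#2 the higher.

4 semitones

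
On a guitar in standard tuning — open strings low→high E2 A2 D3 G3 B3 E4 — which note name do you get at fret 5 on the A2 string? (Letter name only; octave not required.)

D

Each fret is one semitone, so A2 + 5 = D.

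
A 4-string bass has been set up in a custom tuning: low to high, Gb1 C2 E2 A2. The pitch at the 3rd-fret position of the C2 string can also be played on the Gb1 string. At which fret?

9

Fret 3 on C2 is MIDI 36 + 3 = 39 (Eb2). On the Gb1 string (open MIDI 30), that pitch is 39 − 30 = fret 9.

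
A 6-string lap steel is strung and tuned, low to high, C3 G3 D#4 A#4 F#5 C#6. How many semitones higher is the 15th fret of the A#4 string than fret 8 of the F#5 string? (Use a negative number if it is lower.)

A#4 at fret 15 → C#6 (MIDI 85); F#5 at fret 8 → D6 (MIDI 86).
85 − 86 = -1, so the two pitches are 1 semitone apart.

-1 semitone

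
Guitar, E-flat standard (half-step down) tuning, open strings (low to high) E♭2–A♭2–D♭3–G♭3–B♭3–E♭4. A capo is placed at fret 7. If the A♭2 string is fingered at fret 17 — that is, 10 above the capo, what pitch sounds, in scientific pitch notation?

The capo raises the open A♭2 by 7 semitones to E♭3; fretting 10 more gives A♭2 + 7 + 10 = A♭2 + 17 semitones = D♭4.
(Also written C♯.)

D♭4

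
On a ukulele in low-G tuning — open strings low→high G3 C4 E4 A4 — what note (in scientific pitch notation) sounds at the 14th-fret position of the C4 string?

C4 is MIDI 60. Adding 14 gives 74, which is D5.

D5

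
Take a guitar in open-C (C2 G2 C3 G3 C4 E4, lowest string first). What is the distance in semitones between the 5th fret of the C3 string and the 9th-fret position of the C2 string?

8 semitones

C3 at fret 5 → F3 (MIDI 53); C2 at fret 9 → A2 (MIDI 45).
53 − 45 = 8, so the two pitches are 8 semitones apart, with F3 the higher.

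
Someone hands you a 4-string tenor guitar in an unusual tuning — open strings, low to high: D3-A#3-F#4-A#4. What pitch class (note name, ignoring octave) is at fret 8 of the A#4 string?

A#4 is MIDI 70. Adding 8 gives 78; 78 mod 12 = 6, i.e. F#.
(Equivalently spelled Gb.)

F#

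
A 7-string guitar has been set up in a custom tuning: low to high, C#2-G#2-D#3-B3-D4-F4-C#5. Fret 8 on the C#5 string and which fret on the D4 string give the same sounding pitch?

19

C#5 at fret 8 is C#5 + 8 semitones = A5.
The open D4 string is 11 semitones below the open C#5, so the same pitch on the D4 string lies at fret 8 + 11 = 19.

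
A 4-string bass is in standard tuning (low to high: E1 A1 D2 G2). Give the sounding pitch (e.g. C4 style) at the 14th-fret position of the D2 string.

E3

D2 is MIDI 38. Adding 14 gives 52, which is E3.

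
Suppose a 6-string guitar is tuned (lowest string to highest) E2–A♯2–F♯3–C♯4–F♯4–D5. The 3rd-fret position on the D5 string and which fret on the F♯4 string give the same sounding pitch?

Fret 3 on D5 is MIDI 74 + 3 = 77 (F5). On the F♯4 string (open MIDI 66), that pitch is 77 − 66 = fret 11.

11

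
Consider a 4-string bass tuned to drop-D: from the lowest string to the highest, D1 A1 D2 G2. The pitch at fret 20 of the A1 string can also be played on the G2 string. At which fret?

Fret 20 on A1 is MIDI 33 + 20 = 53 (F3). On the G2 string (open MIDI 43), that pitch is 53 − 43 = fret 10.

10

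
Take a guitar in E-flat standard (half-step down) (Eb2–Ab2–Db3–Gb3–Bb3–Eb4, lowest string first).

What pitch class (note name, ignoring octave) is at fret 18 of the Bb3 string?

E

The open Bb3 string plus 18 semitones: Bb–B–C–Db–…–D–Eb–E.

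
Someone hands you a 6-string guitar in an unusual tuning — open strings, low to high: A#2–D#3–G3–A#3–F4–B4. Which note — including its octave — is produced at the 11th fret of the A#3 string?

A4

Each fret is one semitone, so A#3 + 11 = A4.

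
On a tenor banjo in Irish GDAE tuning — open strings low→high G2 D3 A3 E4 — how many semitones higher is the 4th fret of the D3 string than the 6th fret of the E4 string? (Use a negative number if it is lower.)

D3 at fret 4 → F♯3 (MIDI 54); E4 at fret 6 → A♯4 (MIDI 70).
54 − 70 = -16, so the two pitches are 16 semitones apart.

-16 semitones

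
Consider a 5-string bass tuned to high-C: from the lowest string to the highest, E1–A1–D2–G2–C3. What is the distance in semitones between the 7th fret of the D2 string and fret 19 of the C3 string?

22 semitones

D2 at fret 7 → A2 (MIDI 45); C3 at fret 19 → G4 (MIDI 67).
45 − 67 = -22, so the two pitches are 22 semitones apart, with G4 the higher.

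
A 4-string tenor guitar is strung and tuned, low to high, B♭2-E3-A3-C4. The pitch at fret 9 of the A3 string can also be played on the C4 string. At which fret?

Fret 9 on A3 is MIDI 57 + 9 = 66 (G♭4). On the C4 string (open MIDI 60), that pitch is 66 − 60 = fret 6.

6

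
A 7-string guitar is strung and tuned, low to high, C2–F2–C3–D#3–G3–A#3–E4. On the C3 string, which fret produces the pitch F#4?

F#4 is 18 semitones above the open C3 (C–C#–D–D#–…–E–F–F#), so it sits at fret 18.

18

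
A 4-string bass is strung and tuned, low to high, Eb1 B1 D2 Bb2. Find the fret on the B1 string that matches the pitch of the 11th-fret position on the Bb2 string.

22

Bb2 at fret 11 is Bb2 + 11 semitones = A3.
The open B1 string is 11 semitones below the open Bb2, so the same pitch on the B1 string lies at fret 11 + 11 = 22.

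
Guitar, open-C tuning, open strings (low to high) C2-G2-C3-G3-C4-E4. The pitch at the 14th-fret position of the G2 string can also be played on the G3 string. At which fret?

2

Fret 14 on G2 is MIDI 43 + 14 = 57 (A3). On the G3 string (open MIDI 55), that pitch is 57 − 55 = fret 2.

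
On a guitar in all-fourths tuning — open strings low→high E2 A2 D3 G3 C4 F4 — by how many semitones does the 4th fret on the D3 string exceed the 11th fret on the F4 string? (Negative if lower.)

D3 at fret 4 → F#3 (MIDI 54); F4 at fret 11 → E5 (MIDI 76).
54 − 76 = -22, so the two pitches are 22 semitones apart.

-22 semitones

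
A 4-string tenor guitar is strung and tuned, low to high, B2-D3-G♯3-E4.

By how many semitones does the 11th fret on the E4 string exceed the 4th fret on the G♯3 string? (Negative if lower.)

15 semitones

E4 at fret 11 → D♯5 (MIDI 75); G♯3 at fret 4 → C4 (MIDI 60).
75 − 60 = 15, so the two pitches are 15 semitones apart.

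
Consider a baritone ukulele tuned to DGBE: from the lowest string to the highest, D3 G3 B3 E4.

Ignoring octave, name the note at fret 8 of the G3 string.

D#

The open G3 string plus 8 semitones: G–G#–A–A#–B–C–C#–D–D#.
(Equivalently spelled Eb.)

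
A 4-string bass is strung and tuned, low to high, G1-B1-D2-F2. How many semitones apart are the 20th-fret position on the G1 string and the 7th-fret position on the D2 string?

G1 at fret 20 → D#3 (MIDI 51); D2 at fret 7 → A2 (MIDI 45).
51 − 45 = 6, so the two pitches are 6 semitones apart, with D#3 the higher.

6 semitones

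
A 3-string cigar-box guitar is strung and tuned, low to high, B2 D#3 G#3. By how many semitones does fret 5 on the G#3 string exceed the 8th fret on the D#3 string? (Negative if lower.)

G#3 at fret 5 → C#4 (MIDI 61); D#3 at fret 8 → B3 (MIDI 59).
61 − 59 = 2, so the two pitches are 2 semitones apart.

2 semitones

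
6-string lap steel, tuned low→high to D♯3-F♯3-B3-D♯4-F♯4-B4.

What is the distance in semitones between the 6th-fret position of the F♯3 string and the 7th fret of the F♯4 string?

13 semitones

F♯3 at fret 6 → C4 (MIDI 60); F♯4 at fret 7 → C♯5 (MIDI 73).
60 − 73 = -13, so the two pitches are 13 semitones apart, with C♯5 the higher.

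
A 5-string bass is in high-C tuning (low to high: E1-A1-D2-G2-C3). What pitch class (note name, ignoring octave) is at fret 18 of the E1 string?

A♯

Each fret is one semitone, so E1 + 18 = A♯.
(Equivalently spelled B♭.)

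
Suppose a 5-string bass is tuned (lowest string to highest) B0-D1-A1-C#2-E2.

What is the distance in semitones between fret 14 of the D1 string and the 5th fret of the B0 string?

12 semitones

D1 at fret 14 → E2 (MIDI 40); B0 at fret 5 → E1 (MIDI 28).
40 − 28 = 12, so the two pitches are 12 semitones apart, with E2 the higher.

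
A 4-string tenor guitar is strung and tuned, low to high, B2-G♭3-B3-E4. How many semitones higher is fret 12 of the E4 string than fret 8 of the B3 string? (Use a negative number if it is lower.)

E4 at fret 12 → E5 (MIDI 76); B3 at fret 8 → G4 (MIDI 67).
76 − 67 = 9, so the two pitches are 9 semitones apart.

9 semitones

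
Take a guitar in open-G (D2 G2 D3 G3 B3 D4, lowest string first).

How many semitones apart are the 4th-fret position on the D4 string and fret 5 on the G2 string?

D4 at fret 4 → F♯4 (MIDI 66); G2 at fret 5 → C3 (MIDI 48).
66 − 48 = 18, so the two pitches are 18 semitones apart, with F♯4 the higher.

18 semitones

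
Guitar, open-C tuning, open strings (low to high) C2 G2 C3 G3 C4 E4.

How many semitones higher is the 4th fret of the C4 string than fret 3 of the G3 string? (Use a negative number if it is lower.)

C4 at fret 4 → E4 (MIDI 64); G3 at fret 3 → A#3 (MIDI 58).
64 − 58 = 6, so the two pitches are 6 semitones apart.

6 semitones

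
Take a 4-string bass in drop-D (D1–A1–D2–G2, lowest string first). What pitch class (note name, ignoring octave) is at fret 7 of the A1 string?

The open A1 string plus 7 semitones: A–A#–B–C–C#–D–D#–E.

E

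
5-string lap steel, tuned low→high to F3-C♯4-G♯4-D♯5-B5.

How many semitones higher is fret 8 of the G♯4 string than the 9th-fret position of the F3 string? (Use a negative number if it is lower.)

G♯4 at fret 8 → E5 (MIDI 76); F3 at fret 9 → D4 (MIDI 62).
76 − 62 = 14, so the two pitches are 14 semitones apart.

14 semitones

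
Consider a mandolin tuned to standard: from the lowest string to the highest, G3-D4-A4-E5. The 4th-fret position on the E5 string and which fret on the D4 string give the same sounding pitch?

18

E5 at fret 4 is E5 + 4 semitones = G#5.
The open D4 string is 14 semitones below the open E5, so the same pitch on the D4 string lies at fret 4 + 14 = 18.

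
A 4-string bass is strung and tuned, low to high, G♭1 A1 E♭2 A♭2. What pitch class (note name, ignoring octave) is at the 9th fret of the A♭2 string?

F

A♭2 is MIDI 44. Adding 9 gives 53; 53 mod 12 = 5, i.e. F.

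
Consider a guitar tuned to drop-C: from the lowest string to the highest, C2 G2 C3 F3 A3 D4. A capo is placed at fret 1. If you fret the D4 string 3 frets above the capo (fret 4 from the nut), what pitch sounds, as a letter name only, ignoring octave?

The capo raises the open D4 by 1 semitone to D#4; fretting 3 more gives D4 + 1 + 3 = D4 + 4 semitones, landing on F#.
(Also written Gb.)

F#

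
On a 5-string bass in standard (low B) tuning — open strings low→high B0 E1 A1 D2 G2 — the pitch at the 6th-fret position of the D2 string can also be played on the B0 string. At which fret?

Fret 6 on D2 is MIDI 38 + 6 = 44 (G#2). On the B0 string (open MIDI 23), that pitch is 44 − 23 = fret 21.

21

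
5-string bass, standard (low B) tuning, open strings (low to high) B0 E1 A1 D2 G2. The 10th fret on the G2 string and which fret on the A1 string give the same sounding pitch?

20

Fret 10 on G2 is MIDI 43 + 10 = 53 (F3). On the A1 string (open MIDI 33), that pitch is 53 − 33 = fret 20.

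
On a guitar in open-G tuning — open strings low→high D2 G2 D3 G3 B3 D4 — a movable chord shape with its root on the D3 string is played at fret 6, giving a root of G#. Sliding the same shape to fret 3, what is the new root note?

Moving from fret 6 to fret 3 shifts the root by -3 semitones.
G# down 3 semitones is F.

F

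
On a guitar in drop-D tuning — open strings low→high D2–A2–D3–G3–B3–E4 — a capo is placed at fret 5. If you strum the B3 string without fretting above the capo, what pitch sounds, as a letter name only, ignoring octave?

The capo raises the open B3 by 5 semitones to E4; fretting 0 more gives B3 + 5 + 0 = B3 + 5 semitones, landing on E.

E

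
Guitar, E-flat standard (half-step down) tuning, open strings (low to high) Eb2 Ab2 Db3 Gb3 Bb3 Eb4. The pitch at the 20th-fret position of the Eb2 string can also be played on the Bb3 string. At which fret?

Eb2 at fret 20 is Eb2 + 20 semitones = B3.
The open Bb3 string is 19 semitones above the open Eb2, so the same pitch on the Bb3 string lies at fret 20 − 19 = 1.

1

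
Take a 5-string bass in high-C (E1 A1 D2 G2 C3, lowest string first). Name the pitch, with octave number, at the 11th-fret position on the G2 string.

Each fret is one semitone, so G2 + 11 = F♯3.

F♯3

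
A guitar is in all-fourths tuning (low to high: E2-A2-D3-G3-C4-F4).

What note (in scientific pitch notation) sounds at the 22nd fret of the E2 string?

The open E2 string plus 22 semitones: E–F–F#–G–…–C–C#–D.
The walk passes from B into C 2 times, so the octave number goes from 2 to 4.

D4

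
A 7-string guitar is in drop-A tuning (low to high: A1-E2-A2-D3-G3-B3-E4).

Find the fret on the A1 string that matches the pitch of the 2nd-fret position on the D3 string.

19

Fret 2 on D3 is MIDI 50 + 2 = 52 (E3). On the A1 string (open MIDI 33), that pitch is 52 − 33 = fret 19.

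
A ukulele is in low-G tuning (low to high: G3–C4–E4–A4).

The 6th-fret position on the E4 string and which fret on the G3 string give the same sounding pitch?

15

Fret 6 on E4 is MIDI 64 + 6 = 70 (A#4). On the G3 string (open MIDI 55), that pitch is 70 − 55 = fret 15.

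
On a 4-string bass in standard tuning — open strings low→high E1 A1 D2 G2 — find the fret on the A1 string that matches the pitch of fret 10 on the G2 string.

20

G2 at fret 10 is G2 + 10 semitones = F3.
The open A1 string is 10 semitones below the open G2, so the same pitch on the A1 string lies at fret 10 + 10 = 20.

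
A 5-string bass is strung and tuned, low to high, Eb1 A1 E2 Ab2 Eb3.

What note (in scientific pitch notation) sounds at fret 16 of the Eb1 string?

The open Eb1 string plus 16 semitones: Eb–E–F–Gb–…–F–Gb–G.
The walk passes from B into C once, so the octave number goes from 1 to 2.

G2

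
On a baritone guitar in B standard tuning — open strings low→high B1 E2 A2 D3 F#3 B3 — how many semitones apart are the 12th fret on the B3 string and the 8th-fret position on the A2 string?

18 semitones

B3 at fret 12 → B4 (MIDI 71); A2 at fret 8 → F3 (MIDI 53).
71 − 53 = 18, so the two pitches are 18 semitones apart, with B4 the higher.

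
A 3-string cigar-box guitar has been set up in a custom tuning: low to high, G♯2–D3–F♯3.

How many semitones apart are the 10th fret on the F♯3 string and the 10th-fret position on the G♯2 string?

10 semitones

F♯3 at fret 10 → E4 (MIDI 64); G♯2 at fret 10 → F♯3 (MIDI 54).
64 − 54 = 10, so the two pitches are 10 semitones apart, with E4 the higher.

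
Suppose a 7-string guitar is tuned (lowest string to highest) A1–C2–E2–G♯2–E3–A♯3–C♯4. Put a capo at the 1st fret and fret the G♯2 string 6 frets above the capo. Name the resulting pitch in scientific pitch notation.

The capo raises the open G♯2 by 1 semitone to A2; fretting 6 more gives G♯2 + 1 + 6 = G♯2 + 7 semitones = D♯3.

D♯3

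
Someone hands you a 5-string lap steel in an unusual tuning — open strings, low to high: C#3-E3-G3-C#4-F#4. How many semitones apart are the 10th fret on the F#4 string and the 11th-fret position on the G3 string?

F#4 at fret 10 → E5 (MIDI 76); G3 at fret 11 → F#4 (MIDI 66).
76 − 66 = 10, so the two pitches are 10 semitones apart, with E5 the higher.

10 semitones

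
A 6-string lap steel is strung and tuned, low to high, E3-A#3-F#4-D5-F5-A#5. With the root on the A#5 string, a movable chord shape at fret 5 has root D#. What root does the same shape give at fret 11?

Moving from fret 5 to fret 11 shifts the root by 6 semitones.
D# up 6 semitones is A.

A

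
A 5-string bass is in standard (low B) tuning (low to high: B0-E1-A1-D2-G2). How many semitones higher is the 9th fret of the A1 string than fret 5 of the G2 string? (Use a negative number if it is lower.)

-6 semitones

A1 at fret 9 → F#2 (MIDI 42); G2 at fret 5 → C3 (MIDI 48).
42 − 48 = -6, so the two pitches are 6 semitones apart.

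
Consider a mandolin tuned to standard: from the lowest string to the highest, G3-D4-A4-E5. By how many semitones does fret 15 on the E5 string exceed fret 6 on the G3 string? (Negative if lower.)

E5 at fret 15 → G6 (MIDI 91); G3 at fret 6 → C#4 (MIDI 61).
91 − 61 = 30, so the two pitches are 30 semitones apart.

30 semitones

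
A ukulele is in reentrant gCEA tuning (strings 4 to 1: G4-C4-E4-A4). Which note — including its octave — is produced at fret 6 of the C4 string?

Each fret is one semitone, so C4 + 6 = F#4.

F#4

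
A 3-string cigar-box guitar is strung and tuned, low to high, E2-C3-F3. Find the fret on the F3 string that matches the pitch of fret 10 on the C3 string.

5

C3 at fret 10 is C3 + 10 semitones = A♯3.
The open F3 string is 5 semitones above the open C3, so the same pitch on the F3 string lies at fret 10 − 5 = 5.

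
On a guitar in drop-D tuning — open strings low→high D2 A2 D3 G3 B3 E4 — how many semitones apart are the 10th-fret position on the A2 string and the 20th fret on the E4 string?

A2 at fret 10 → G3 (MIDI 55); E4 at fret 20 → C6 (MIDI 84).
55 − 84 = -29, so the two pitches are 29 semitones apart, with C6 the higher.

29 semitones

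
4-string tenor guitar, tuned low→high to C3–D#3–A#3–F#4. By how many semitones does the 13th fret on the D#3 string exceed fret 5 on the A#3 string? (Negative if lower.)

D#3 at fret 13 → E4 (MIDI 64); A#3 at fret 5 → D#4 (MIDI 63).
64 − 63 = 1, so the two pitches are 1 semitone apart.

1 semitone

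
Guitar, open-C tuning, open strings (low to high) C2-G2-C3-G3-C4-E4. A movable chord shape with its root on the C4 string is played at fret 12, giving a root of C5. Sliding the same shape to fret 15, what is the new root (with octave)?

Moving from fret 12 to fret 15 shifts the root by 3 semitones.
C5 up 3 semitones is D♯5.

D♯5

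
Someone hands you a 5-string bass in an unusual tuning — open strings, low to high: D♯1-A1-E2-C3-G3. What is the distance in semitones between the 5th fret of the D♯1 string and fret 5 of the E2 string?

D♯1 at fret 5 → G♯1 (MIDI 32); E2 at fret 5 → A2 (MIDI 45).
32 − 45 = -13, so the two pitches are 13 semitones apart, with A2 the higher.

13 semitones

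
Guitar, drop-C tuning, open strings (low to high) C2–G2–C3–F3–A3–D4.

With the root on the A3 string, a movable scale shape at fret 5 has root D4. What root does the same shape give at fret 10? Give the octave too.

Moving from fret 5 to fret 10 shifts the root by 5 semitones.
D4 up 5 semitones is G4.

G4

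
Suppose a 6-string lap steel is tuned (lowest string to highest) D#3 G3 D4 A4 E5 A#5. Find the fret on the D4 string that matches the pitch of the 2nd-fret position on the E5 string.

Fret 2 on E5 is MIDI 76 + 2 = 78 (F#5). On the D4 string (open MIDI 62), that pitch is 78 − 62 = fret 16.

16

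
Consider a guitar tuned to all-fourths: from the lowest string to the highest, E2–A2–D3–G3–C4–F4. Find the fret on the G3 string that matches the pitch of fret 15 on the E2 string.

0

E2 at fret 15 is E2 + 15 semitones = G3.
The open G3 string is 15 semitones above the open E2, so the same pitch on the G3 string lies at fret 15 − 15 = 0.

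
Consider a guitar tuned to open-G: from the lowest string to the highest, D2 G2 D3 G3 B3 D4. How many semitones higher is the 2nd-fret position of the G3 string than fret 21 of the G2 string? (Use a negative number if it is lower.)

G3 at fret 2 → A3 (MIDI 57); G2 at fret 21 → E4 (MIDI 64).
57 − 64 = -7, so the two pitches are 7 semitones apart.

-7 semitones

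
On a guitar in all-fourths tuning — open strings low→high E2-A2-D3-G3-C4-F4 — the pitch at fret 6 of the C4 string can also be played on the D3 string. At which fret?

Fret 6 on C4 is MIDI 60 + 6 = 66 (F♯4). On the D3 string (open MIDI 50), that pitch is 66 − 50 = fret 16.

16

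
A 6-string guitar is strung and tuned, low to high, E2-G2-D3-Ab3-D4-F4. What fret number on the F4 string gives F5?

F5 is 12 semitones above the open F4 (F–Gb–G–Ab–…–Eb–E–F), so it sits at fret 12.

12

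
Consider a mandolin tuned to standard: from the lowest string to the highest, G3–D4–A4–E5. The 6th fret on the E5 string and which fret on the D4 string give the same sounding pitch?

Fret 6 on E5 is MIDI 76 + 6 = 82 (A♯5). On the D4 string (open MIDI 62), that pitch is 82 − 62 = fret 20.

20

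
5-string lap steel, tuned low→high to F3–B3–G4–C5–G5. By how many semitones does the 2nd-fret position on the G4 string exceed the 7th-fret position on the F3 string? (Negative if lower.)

9 semitones

G4 at fret 2 → A4 (MIDI 69); F3 at fret 7 → C4 (MIDI 60).
69 − 60 = 9, so the two pitches are 9 semitones apart.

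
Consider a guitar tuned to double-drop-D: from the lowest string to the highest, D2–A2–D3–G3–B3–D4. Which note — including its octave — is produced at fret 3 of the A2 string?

C3

Each fret is one semitone, so A2 + 3 = C3.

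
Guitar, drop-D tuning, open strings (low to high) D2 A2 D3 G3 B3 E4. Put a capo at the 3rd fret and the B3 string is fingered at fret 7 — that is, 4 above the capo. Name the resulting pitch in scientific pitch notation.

F#4

The capo raises the open B3 by 3 semitones to D4; fretting 4 more gives B3 + 3 + 4 = B3 + 7 semitones = F#4.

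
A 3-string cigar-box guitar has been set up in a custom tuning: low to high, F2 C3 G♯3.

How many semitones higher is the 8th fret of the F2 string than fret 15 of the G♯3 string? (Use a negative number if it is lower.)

-22 semitones

F2 at fret 8 → C♯3 (MIDI 49); G♯3 at fret 15 → B4 (MIDI 71).
49 − 71 = -22, so the two pitches are 22 semitones apart.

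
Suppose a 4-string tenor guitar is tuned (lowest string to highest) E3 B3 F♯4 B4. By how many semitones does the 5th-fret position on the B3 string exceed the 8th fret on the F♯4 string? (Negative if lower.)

-10 semitones

B3 at fret 5 → E4 (MIDI 64); F♯4 at fret 8 → D5 (MIDI 74).
64 − 74 = -10, so the two pitches are 10 semitones apart.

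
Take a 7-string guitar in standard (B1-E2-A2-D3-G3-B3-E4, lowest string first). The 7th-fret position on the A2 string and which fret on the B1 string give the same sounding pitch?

17

Fret 7 on A2 is MIDI 45 + 7 = 52 (E3). On the B1 string (open MIDI 35), that pitch is 52 − 35 = fret 17.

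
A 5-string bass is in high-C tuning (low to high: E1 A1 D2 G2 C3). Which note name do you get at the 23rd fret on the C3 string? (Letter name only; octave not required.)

B

C3 is MIDI 48. Adding 23 gives 71; 71 mod 12 = 11, i.e. B.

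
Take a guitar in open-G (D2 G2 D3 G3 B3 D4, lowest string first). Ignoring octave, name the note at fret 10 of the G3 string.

F

Each fret is one semitone, so G3 + 10 = F.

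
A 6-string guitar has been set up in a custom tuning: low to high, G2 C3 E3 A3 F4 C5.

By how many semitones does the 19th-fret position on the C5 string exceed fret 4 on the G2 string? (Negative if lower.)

44 semitones

C5 at fret 19 → G6 (MIDI 91); G2 at fret 4 → B2 (MIDI 47).
91 − 47 = 44, so the two pitches are 44 semitones apart.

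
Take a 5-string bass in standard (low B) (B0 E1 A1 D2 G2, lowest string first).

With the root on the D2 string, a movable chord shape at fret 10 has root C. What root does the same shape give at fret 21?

Moving from fret 10 to fret 21 shifts the root by 11 semitones.
C up 11 semitones is B.

B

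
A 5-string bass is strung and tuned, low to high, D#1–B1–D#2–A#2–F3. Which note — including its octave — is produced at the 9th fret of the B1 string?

B1 is MIDI 35. Adding 9 gives 44, which is G#2.
(Equivalently spelled Ab2.)

G#2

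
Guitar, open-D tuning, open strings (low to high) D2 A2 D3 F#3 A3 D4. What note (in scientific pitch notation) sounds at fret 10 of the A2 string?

A2 is MIDI 45. Adding 10 gives 55, which is G3.

G3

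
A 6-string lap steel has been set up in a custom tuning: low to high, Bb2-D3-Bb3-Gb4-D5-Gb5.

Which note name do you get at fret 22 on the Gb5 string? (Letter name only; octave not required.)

E

The open Gb5 string plus 22 semitones: Gb–G–Ab–A–…–D–Eb–E.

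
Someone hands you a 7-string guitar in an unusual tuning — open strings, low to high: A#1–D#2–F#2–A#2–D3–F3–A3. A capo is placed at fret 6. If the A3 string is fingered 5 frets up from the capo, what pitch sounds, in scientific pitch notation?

The capo raises the open A3 by 6 semitones to D#4; fretting 5 more gives A3 + 6 + 5 = A3 + 11 semitones = G#4.

G#4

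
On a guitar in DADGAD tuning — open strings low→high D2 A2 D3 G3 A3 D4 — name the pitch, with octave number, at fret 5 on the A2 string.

D3

A2 is MIDI 45. Adding 5 gives 50, which is D3.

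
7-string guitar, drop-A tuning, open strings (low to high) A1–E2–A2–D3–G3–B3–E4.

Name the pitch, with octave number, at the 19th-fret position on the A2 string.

The open A2 string plus 19 semitones: A–A#–B–C–…–D–D#–E.
The walk passes from B into C 2 times, so the octave number goes from 2 to 4.

E4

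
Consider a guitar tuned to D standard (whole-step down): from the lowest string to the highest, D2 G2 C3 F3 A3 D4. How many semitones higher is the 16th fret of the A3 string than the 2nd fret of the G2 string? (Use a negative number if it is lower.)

A3 at fret 16 → C#5 (MIDI 73); G2 at fret 2 → A2 (MIDI 45).
73 − 45 = 28, so the two pitches are 28 semitones apart.

28 semitones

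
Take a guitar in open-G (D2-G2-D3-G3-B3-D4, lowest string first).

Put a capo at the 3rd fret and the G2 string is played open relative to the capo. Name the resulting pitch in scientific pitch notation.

A#2

The capo raises the open G2 by 3 semitones to A#2; fretting 0 more gives G2 + 3 + 0 = G2 + 3 semitones = A#2.
(Also written Bb.)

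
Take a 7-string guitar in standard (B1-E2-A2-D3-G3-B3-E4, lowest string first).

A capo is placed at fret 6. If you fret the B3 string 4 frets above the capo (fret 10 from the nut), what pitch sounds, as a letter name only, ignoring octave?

The capo raises the open B3 by 6 semitones to F4; fretting 4 more gives B3 + 6 + 4 = B3 + 10 semitones, landing on A.

A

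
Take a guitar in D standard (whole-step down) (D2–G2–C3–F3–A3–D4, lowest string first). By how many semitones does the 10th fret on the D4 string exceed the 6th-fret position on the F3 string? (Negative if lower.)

13 semitones

D4 at fret 10 → C5 (MIDI 72); F3 at fret 6 → B3 (MIDI 59).
72 − 59 = 13, so the two pitches are 13 semitones apart.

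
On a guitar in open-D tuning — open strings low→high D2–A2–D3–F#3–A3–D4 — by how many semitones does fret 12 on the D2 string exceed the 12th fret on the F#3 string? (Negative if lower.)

-16 semitones

D2 at fret 12 → D3 (MIDI 50); F#3 at fret 12 → F#4 (MIDI 66).
50 − 66 = -16, so the two pitches are 16 semitones apart.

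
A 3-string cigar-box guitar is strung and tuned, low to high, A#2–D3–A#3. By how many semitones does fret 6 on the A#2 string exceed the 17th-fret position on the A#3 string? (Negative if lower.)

A#2 at fret 6 → E3 (MIDI 52); A#3 at fret 17 → D#5 (MIDI 75).
52 − 75 = -23, so the two pitches are 23 semitones apart.

-23 semitones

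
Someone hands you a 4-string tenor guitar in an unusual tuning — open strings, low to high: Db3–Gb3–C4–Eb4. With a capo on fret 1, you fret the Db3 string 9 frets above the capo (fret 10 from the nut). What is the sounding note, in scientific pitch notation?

B3

The capo raises the open Db3 by 1 semitone to D3; fretting 9 more gives Db3 + 1 + 9 = Db3 + 10 semitones = B3.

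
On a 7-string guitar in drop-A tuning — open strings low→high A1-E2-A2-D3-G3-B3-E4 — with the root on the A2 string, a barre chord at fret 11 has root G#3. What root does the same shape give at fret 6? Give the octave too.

D#3

Moving from fret 11 to fret 6 shifts the root by -5 semitones.
G#3 down 5 semitones is D#3.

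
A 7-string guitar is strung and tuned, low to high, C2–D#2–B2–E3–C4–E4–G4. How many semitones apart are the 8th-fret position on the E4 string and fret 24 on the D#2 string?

9 semitones

E4 at fret 8 → C5 (MIDI 72); D#2 at fret 24 → D#4 (MIDI 63).
72 − 63 = 9, so the two pitches are 9 semitones apart, with C5 the higher.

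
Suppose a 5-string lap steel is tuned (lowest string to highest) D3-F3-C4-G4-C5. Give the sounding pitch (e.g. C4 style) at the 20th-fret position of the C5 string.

G#6

C5 is MIDI 72. Adding 20 gives 92, which is G#6.
(Equivalently spelled Ab6.)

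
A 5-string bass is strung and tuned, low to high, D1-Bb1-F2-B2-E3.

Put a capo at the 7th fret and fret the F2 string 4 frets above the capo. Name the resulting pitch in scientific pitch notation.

E3

The capo raises the open F2 by 7 semitones to C3; fretting 4 more gives F2 + 7 + 4 = F2 + 11 semitones = E3.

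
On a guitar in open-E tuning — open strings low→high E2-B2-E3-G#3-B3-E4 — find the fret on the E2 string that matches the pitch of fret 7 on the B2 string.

14

Fret 7 on B2 is MIDI 47 + 7 = 54 (F#3). On the E2 string (open MIDI 40), that pitch is 54 − 40 = fret 14.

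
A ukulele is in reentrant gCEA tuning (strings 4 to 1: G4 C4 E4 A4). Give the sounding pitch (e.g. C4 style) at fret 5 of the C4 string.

Each fret is one semitone, so C4 + 5 = F4.

F4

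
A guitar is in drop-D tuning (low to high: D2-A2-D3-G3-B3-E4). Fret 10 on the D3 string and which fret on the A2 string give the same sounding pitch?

D3 at fret 10 is D3 + 10 semitones = C4.
The open A2 string is 5 semitones below the open D3, so the same pitch on the A2 string lies at fret 10 + 5 = 15.

15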